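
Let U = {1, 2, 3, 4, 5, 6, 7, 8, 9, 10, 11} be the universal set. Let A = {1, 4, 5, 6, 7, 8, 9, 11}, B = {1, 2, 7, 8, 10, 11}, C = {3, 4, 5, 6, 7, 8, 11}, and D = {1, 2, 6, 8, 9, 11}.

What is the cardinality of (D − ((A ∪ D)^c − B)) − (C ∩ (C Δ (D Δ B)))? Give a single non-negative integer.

A ∪ D = {1, 2, 4, 5, 6, 7, 8, 9, 11}
(A ∪ D)^c = {3, 10}
(A ∪ D)^c − B = {3}
D − ((A ∪ D)^c − B) = {1, 2, 6, 8, 9, 11}
D Δ B = {6, 7, 9, 10}
C Δ (D Δ B) = {3, 4, 5, 8, 9, 10, 11}
C ∩ (C Δ (D Δ B)) = {3, 4, 5, 8, 11}
(D − ((A ∪ D)^c − B)) − (C ∩ (C Δ (D Δ B))) = {1, 2, 6, 9}
|(D − ((A ∪ D)^c − B)) − (C ∩ (C Δ (D Δ B)))| = 4

4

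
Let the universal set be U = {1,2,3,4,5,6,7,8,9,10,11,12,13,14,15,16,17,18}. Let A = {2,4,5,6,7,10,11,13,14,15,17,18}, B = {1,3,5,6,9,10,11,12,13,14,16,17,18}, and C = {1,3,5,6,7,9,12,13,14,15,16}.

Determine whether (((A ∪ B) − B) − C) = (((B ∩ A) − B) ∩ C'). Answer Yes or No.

No

A ∪ B = {1,2,3,4,5,6,7,9,10,11,12,13,14,15,16,17,18}
(A ∪ B) − B = {2,4,7,15}
((A ∪ B) − B) − C = {2,4}
B ∩ A = {5,6,10,11,13,14,17,18}
(B ∩ A) − B = {}
C' = {2,4,8,10,11,17,18}
((B ∩ A) − B) ∩ C' = {}
2 ∈ ((A ∪ B) − B) − C but 2 ∉ ((B ∩ A) − B) ∩ C', so they differ.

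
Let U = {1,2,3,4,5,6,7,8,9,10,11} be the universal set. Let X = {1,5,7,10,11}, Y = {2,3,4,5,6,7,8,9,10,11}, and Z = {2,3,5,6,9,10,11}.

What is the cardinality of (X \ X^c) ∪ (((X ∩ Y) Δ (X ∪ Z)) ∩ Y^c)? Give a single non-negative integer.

5

X^c = {2,3,4,6,8,9}
X \ X^c = {1,5,7,10,11}
X ∩ Y = {5,7,10,11}
X ∪ Z = {1,2,3,5,6,7,9,10,11}
(X ∩ Y) Δ (X ∪ Z) = {1,2,3,6,9}
Y^c = {1}
((X ∩ Y) Δ (X ∪ Z)) ∩ Y^c = {1}
(X \ X^c) ∪ (((X ∩ Y) Δ (X ∪ Z)) ∩ Y^c) = {1,5,7,10,11}
|(X \ X^c) ∪ (((X ∩ Y) Δ (X ∪ Z)) ∩ Y^c)| = 5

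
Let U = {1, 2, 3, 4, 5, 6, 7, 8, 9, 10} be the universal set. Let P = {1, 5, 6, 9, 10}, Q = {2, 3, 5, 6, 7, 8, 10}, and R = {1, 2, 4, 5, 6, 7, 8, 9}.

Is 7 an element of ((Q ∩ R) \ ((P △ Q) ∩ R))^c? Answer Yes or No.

7 ∈ Q and 7 ∈ R, so 7 ∈ Q ∩ R
7 ∉ P and 7 ∈ Q, so 7 ∈ P △ Q
7 ∈ (P △ Q) and 7 ∈ R, so 7 ∈ (P △ Q) ∩ R
7 ∈ (Q ∩ R) and 7 ∈ ((P △ Q) ∩ R), so 7 ∉ (Q ∩ R) \ ((P △ Q) ∩ R)
7 ∈ ((Q ∩ R) \ ((P △ Q) ∩ R))^c since 7 ∉ ((Q ∩ R) \ ((P △ Q) ∩ R))

Yes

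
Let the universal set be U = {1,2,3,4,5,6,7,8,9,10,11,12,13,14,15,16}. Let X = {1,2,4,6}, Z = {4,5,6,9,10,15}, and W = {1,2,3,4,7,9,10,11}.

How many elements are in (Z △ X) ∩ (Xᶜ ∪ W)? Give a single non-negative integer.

Z △ X = {1,2,5,9,10,15}
Xᶜ = {3,5,7,8,9,10,11,12,13,14,15,16}
Xᶜ ∪ W = {1,2,3,4,5,7,8,9,10,11,12,13,14,15,16}
(Z △ X) ∩ (Xᶜ ∪ W) = {1,2,5,9,10,15}
|(Z △ X) ∩ (Xᶜ ∪ W)| = 6

6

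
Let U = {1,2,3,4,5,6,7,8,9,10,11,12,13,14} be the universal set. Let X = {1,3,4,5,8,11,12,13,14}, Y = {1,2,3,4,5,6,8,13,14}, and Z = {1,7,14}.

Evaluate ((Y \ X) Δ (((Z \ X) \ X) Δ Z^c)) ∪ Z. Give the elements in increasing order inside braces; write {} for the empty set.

{1,3,4,5,7,8,9,10,11,12,13,14}

Y \ X = {2,6}
Z \ X = {7}
(Z \ X) \ X = {7}
Z^c = {2,3,4,5,6,8,9,10,11,12,13}
((Z \ X) \ X) Δ Z^c = {2,3,4,5,6,7,8,9,10,11,12,13}
(Y \ X) Δ (((Z \ X) \ X) Δ Z^c) = {3,4,5,7,8,9,10,11,12,13}
((Y \ X) Δ (((Z \ X) \ X) Δ Z^c)) ∪ Z = {1,3,4,5,7,8,9,10,11,12,13,14}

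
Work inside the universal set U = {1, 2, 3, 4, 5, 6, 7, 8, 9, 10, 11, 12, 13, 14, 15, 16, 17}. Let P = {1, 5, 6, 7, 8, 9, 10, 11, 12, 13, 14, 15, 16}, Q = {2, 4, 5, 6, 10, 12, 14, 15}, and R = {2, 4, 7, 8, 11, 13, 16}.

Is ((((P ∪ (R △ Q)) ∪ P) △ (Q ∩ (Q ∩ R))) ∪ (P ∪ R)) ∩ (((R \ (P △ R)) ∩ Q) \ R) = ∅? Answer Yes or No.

R △ Q = {5, 6, 7, 8, 10, 11, 12, 13, 14, 15, 16}
P ∪ (R △ Q) = {1, 5, 6, 7, 8, 9, 10, 11, 12, 13, 14, 15, 16}
(P ∪ (R △ Q)) ∪ P = {1, 5, 6, 7, 8, 9, 10, 11, 12, 13, 14, 15, 16}
Q ∩ R = {2, 4}
Q ∩ (Q ∩ R) = {2, 4}
((P ∪ (R △ Q)) ∪ P) △ (Q ∩ (Q ∩ R)) = {1, 2, 4, 5, 6, 7, 8, 9, 10, 11, 12, 13, 14, 15, 16}
P ∪ R = {1, 2, 4, 5, 6, 7, 8, 9, 10, 11, 12, 13, 14, 15, 16}
(((P ∪ (R △ Q)) ∪ P) △ (Q ∩ (Q ∩ R))) ∪ (P ∪ R) = {1, 2, 4, 5, 6, 7, 8, 9, 10, 11, 12, 13, 14, 15, 16}
P △ R = {1, 2, 4, 5, 6, 9, 10, 12, 14, 15}
R \ (P △ R) = {7, 8, 11, 13, 16}
(R \ (P △ R)) ∩ Q = {}
((R \ (P △ R)) ∩ Q) \ R = {}
{1, 2, 4, 5, 6, 7, 8, 9, 10, 11, 12, 13, 14, 15, 16} and {} share no elements.

Yes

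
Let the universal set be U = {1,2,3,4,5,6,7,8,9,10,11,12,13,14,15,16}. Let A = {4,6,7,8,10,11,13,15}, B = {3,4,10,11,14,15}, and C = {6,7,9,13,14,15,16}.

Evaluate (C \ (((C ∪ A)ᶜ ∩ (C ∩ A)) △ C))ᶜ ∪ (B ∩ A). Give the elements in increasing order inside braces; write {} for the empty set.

{1,2,3,4,5,6,7,8,9,10,11,12,13,14,15,16}

C ∪ A = {4,6,7,8,9,10,11,13,14,15,16}
(C ∪ A)ᶜ = {1,2,3,5,12}
C ∩ A = {6,7,13,15}
(C ∪ A)ᶜ ∩ (C ∩ A) = {}
((C ∪ A)ᶜ ∩ (C ∩ A)) △ C = {6,7,9,13,14,15,16}
C \ (((C ∪ A)ᶜ ∩ (C ∩ A)) △ C) = {}
(C \ (((C ∪ A)ᶜ ∩ (C ∩ A)) △ C))ᶜ = {1,2,3,4,5,6,7,8,9,10,11,12,13,14,15,16}
B ∩ A = {4,10,11,15}
(C \ (((C ∪ A)ᶜ ∩ (C ∩ A)) △ C))ᶜ ∪ (B ∩ A) = {1,2,3,4,5,6,7,8,9,10,11,12,13,14,15,16}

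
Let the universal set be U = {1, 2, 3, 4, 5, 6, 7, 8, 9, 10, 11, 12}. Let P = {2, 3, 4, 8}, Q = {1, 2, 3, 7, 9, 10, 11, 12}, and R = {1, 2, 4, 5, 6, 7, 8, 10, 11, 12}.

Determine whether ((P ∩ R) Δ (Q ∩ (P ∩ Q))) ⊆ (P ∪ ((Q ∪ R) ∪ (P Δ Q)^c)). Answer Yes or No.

P ∩ R = {2, 4, 8}
P ∩ Q = {2, 3}
Q ∩ (P ∩ Q) = {2, 3}
(P ∩ R) Δ (Q ∩ (P ∩ Q)) = {3, 4, 8}
Q ∪ R = {1, 2, 3, 4, 5, 6, 7, 8, 9, 10, 11, 12}
P Δ Q = {1, 4, 7, 8, 9, 10, 11, 12}
(P Δ Q)^c = {2, 3, 5, 6}
(Q ∪ R) ∪ (P Δ Q)^c = {1, 2, 3, 4, 5, 6, 7, 8, 9, 10, 11, 12}
P ∪ ((Q ∪ R) ∪ (P Δ Q)^c) = {1, 2, 3, 4, 5, 6, 7, 8, 9, 10, 11, 12}
Every element of {3, 4, 8} is in {1, 2, 3, 4, 5, 6, 7, 8, 9, 10, 11, 12}, so (P ∩ R) Δ (Q ∩ (P ∩ Q)) ⊆ P ∪ ((Q ∪ R) ∪ (P Δ Q)^c).

Yes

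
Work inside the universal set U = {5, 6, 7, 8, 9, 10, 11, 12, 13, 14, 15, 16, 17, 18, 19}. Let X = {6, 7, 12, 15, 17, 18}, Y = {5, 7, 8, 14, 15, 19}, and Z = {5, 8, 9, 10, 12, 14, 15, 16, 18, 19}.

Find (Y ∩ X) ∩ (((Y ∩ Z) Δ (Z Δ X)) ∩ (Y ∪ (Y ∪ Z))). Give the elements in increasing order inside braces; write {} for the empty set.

{7, 15}

Y ∩ X = {7, 15}
Y ∩ Z = {5, 8, 14, 15, 19}
Z Δ X = {5, 6, 7, 8, 9, 10, 14, 16, 17, 19}
(Y ∩ Z) Δ (Z Δ X) = {6, 7, 9, 10, 15, 16, 17}
Y ∪ Z = {5, 7, 8, 9, 10, 12, 14, 15, 16, 18, 19}
Y ∪ (Y ∪ Z) = {5, 7, 8, 9, 10, 12, 14, 15, 16, 18, 19}
((Y ∩ Z) Δ (Z Δ X)) ∩ (Y ∪ (Y ∪ Z)) = {7, 9, 10, 15, 16}
(Y ∩ X) ∩ (((Y ∩ Z) Δ (Z Δ X)) ∩ (Y ∪ (Y ∪ Z))) = {7, 15}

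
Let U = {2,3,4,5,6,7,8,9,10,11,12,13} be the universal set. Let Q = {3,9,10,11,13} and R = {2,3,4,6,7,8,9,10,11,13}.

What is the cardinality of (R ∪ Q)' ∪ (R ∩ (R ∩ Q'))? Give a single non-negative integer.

7

R ∪ Q = {2,3,4,6,7,8,9,10,11,13}
(R ∪ Q)' = {5,12}
Q' = {2,4,5,6,7,8,12}
R ∩ Q' = {2,4,6,7,8}
R ∩ (R ∩ Q') = {2,4,6,7,8}
(R ∪ Q)' ∪ (R ∩ (R ∩ Q')) = {2,4,5,6,7,8,12}
|(R ∪ Q)' ∪ (R ∩ (R ∩ Q'))| = 7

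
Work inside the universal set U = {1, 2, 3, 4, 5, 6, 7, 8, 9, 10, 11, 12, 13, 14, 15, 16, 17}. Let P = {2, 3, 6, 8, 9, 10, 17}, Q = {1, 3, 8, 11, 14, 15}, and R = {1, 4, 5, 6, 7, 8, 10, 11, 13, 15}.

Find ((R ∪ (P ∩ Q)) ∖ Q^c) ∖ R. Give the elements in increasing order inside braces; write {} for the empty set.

P ∩ Q = {3, 8}
R ∪ (P ∩ Q) = {1, 3, 4, 5, 6, 7, 8, 10, 11, 13, 15}
Q^c = {2, 4, 5, 6, 7, 9, 10, 12, 13, 16, 17}
(R ∪ (P ∩ Q)) ∖ Q^c = {1, 3, 8, 11, 15}
((R ∪ (P ∩ Q)) ∖ Q^c) ∖ R = {3}

{3}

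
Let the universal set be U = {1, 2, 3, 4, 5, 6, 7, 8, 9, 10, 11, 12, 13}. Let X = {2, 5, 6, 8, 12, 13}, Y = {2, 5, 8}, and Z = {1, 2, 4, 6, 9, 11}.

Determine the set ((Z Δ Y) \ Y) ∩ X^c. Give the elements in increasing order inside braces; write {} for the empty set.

Z Δ Y = {1, 4, 5, 6, 8, 9, 11}
(Z Δ Y) \ Y = {1, 4, 6, 9, 11}
X^c = {1, 3, 4, 7, 9, 10, 11}
((Z Δ Y) \ Y) ∩ X^c = {1, 4, 9, 11}

{1, 4, 9, 11}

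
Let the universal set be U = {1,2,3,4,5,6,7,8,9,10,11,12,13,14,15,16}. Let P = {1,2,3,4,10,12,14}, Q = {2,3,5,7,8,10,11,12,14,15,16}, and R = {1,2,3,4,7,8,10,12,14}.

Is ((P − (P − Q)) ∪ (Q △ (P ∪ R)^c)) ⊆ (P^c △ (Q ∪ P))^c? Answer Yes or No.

P − Q = {1,4}
P − (P − Q) = {2,3,10,12,14}
P ∪ R = {1,2,3,4,7,8,10,12,14}
(P ∪ R)^c = {5,6,9,11,13,15,16}
Q △ (P ∪ R)^c = {2,3,6,7,8,9,10,12,13,14}
(P − (P − Q)) ∪ (Q △ (P ∪ R)^c) = {2,3,6,7,8,9,10,12,13,14}
P^c = {5,6,7,8,9,11,13,15,16}
Q ∪ P = {1,2,3,4,5,7,8,10,11,12,14,15,16}
P^c △ (Q ∪ P) = {1,2,3,4,6,9,10,12,13,14}
(P^c △ (Q ∪ P))^c = {5,7,8,11,15,16}
2 ∈ (P − (P − Q)) ∪ (Q △ (P ∪ R)^c) but 2 ∉ (P^c △ (Q ∪ P))^c, so the inclusion fails.

No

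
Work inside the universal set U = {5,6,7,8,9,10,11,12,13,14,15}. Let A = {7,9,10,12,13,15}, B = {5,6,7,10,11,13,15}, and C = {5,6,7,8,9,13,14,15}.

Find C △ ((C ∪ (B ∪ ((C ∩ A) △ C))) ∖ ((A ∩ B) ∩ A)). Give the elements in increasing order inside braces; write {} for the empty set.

{7,11,13,15}

C ∩ A = {7,9,13,15}
(C ∩ A) △ C = {5,6,8,14}
B ∪ ((C ∩ A) △ C) = {5,6,7,8,10,11,13,14,15}
C ∪ (B ∪ ((C ∩ A) △ C)) = {5,6,7,8,9,10,11,13,14,15}
A ∩ B = {7,10,13,15}
(A ∩ B) ∩ A = {7,10,13,15}
(C ∪ (B ∪ ((C ∩ A) △ C))) ∖ ((A ∩ B) ∩ A) = {5,6,8,9,11,14}
C △ ((C ∪ (B ∪ ((C ∩ A) △ C))) ∖ ((A ∩ B) ∩ A)) = {7,11,13,15}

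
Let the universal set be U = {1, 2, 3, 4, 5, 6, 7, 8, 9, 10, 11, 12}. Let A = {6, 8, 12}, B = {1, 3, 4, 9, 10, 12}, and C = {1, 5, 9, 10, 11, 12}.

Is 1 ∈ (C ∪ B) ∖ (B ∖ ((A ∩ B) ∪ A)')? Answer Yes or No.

Yes

1 ∈ C and 1 ∈ B, so 1 ∈ C ∪ B
1 ∉ A and 1 ∈ B, so 1 ∉ A ∩ B
1 ∉ (A ∩ B) and 1 ∉ A, so 1 ∉ (A ∩ B) ∪ A
1 ∈ ((A ∩ B) ∪ A)' since 1 ∉ ((A ∩ B) ∪ A)
1 ∈ B and 1 ∈ ((A ∩ B) ∪ A)', so 1 ∉ B ∖ ((A ∩ B) ∪ A)'
1 ∈ (C ∪ B) and 1 ∉ (B ∖ ((A ∩ B) ∪ A)'), so 1 ∈ (C ∪ B) ∖ (B ∖ ((A ∩ B) ∪ A)')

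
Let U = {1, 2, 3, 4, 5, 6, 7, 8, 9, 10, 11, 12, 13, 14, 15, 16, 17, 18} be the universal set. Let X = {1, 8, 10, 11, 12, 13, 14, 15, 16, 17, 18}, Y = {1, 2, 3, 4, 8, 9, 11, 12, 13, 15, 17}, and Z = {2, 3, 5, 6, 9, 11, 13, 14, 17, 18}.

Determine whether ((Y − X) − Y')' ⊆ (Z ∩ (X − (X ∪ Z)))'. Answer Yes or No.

Y − X = {2, 3, 4, 9}
Y' = {5, 6, 7, 10, 14, 16, 18}
(Y − X) − Y' = {2, 3, 4, 9}
((Y − X) − Y')' = {1, 5, 6, 7, 8, 10, 11, 12, 13, 14, 15, 16, 17, 18}
X ∪ Z = {1, 2, 3, 5, 6, 8, 9, 10, 11, 12, 13, 14, 15, 16, 17, 18}
X − (X ∪ Z) = {}
Z ∩ (X − (X ∪ Z)) = {}
(Z ∩ (X − (X ∪ Z)))' = {1, 2, 3, 4, 5, 6, 7, 8, 9, 10, 11, 12, 13, 14, 15, 16, 17, 18}
Every element of {1, 5, 6, 7, 8, 10, 11, 12, 13, 14, 15, 16, 17, 18} is in {1, 2, 3, 4, 5, 6, 7, 8, 9, 10, 11, 12, 13, 14, 15, 16, 17, 18}, so ((Y − X) − Y')' ⊆ (Z ∩ (X − (X ∪ Z)))'.

Yes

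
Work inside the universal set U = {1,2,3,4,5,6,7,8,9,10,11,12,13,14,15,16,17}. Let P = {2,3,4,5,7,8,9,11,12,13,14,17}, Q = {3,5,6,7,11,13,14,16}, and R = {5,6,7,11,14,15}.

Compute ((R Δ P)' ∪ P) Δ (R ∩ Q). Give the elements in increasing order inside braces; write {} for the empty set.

{1,2,3,4,6,8,9,10,12,13,16,17}

R Δ P = {2,3,4,6,8,9,12,13,15,17}
(R Δ P)' = {1,5,7,10,11,14,16}
(R Δ P)' ∪ P = {1,2,3,4,5,7,8,9,10,11,12,13,14,16,17}
R ∩ Q = {5,6,7,11,14}
((R Δ P)' ∪ P) Δ (R ∩ Q) = {1,2,3,4,6,8,9,10,12,13,16,17}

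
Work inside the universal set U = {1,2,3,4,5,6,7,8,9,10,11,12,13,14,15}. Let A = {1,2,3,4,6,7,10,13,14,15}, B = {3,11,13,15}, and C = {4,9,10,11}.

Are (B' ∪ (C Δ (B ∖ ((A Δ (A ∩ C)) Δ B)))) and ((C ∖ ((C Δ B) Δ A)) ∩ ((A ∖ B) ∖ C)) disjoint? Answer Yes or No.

B' = {1,2,4,5,6,7,8,9,10,12,14}
A ∩ C = {4,10}
A Δ (A ∩ C) = {1,2,3,6,7,13,14,15}
(A Δ (A ∩ C)) Δ B = {1,2,6,7,11,14}
B ∖ ((A Δ (A ∩ C)) Δ B) = {3,13,15}
C Δ (B ∖ ((A Δ (A ∩ C)) Δ B)) = {3,4,9,10,11,13,15}
B' ∪ (C Δ (B ∖ ((A Δ (A ∩ C)) Δ B))) = {1,2,3,4,5,6,7,8,9,10,11,12,13,14,15}
C Δ B = {3,4,9,10,13,15}
(C Δ B) Δ A = {1,2,6,7,9,14}
C ∖ ((C Δ B) Δ A) = {4,10,11}
A ∖ B = {1,2,4,6,7,10,14}
(A ∖ B) ∖ C = {1,2,6,7,14}
(C ∖ ((C Δ B) Δ A)) ∩ ((A ∖ B) ∖ C) = {}
{1,2,3,4,5,6,7,8,9,10,11,12,13,14,15} and {} share no elements.

Yes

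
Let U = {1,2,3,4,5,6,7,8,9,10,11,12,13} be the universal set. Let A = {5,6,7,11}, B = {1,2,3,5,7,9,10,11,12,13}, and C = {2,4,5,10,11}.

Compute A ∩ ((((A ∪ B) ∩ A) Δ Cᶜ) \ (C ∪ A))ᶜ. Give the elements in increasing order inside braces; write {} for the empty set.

A ∪ B = {1,2,3,5,6,7,9,10,11,12,13}
(A ∪ B) ∩ A = {5,6,7,11}
Cᶜ = {1,3,6,7,8,9,12,13}
((A ∪ B) ∩ A) Δ Cᶜ = {1,3,5,8,9,11,12,13}
C ∪ A = {2,4,5,6,7,10,11}
(((A ∪ B) ∩ A) Δ Cᶜ) \ (C ∪ A) = {1,3,8,9,12,13}
((((A ∪ B) ∩ A) Δ Cᶜ) \ (C ∪ A))ᶜ = {2,4,5,6,7,10,11}
A ∩ ((((A ∪ B) ∩ A) Δ Cᶜ) \ (C ∪ A))ᶜ = {5,6,7,11}

{5,6,7,11}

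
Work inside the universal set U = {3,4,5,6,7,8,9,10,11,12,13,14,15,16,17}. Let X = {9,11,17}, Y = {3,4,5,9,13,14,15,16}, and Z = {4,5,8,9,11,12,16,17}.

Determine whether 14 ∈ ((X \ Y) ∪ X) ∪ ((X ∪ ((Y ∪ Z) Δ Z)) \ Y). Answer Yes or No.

14 ∉ X and 14 ∈ Y, so 14 ∉ X \ Y
14 ∉ (X \ Y) and 14 ∉ X, so 14 ∉ (X \ Y) ∪ X
14 ∈ Y and 14 ∉ Z, so 14 ∈ Y ∪ Z
14 ∈ (Y ∪ Z) and 14 ∉ Z, so 14 ∈ (Y ∪ Z) Δ Z
14 ∉ X and 14 ∈ ((Y ∪ Z) Δ Z), so 14 ∈ X ∪ ((Y ∪ Z) Δ Z)
14 ∈ (X ∪ ((Y ∪ Z) Δ Z)) and 14 ∈ Y, so 14 ∉ (X ∪ ((Y ∪ Z) Δ Z)) \ Y
14 ∉ ((X \ Y) ∪ X) and 14 ∉ ((X ∪ ((Y ∪ Z) Δ Z)) \ Y), so 14 ∉ ((X \ Y) ∪ X) ∪ ((X ∪ ((Y ∪ Z) Δ Z)) \ Y)

No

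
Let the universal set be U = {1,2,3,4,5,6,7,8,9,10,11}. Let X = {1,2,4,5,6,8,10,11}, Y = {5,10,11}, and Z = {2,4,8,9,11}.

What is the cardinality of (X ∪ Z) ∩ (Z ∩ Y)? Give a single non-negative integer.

X ∪ Z = {1,2,4,5,6,8,9,10,11}
Z ∩ Y = {11}
(X ∪ Z) ∩ (Z ∩ Y) = {11}
|(X ∪ Z) ∩ (Z ∩ Y)| = 1

1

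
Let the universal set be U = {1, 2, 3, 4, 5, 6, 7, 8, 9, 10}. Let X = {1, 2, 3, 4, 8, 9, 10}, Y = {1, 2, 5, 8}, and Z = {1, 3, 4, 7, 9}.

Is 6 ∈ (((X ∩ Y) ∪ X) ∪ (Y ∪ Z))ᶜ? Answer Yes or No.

6 ∉ X and 6 ∉ Y, so 6 ∉ X ∩ Y
6 ∉ (X ∩ Y) and 6 ∉ X, so 6 ∉ (X ∩ Y) ∪ X
6 ∉ Y and 6 ∉ Z, so 6 ∉ Y ∪ Z
6 ∉ ((X ∩ Y) ∪ X) and 6 ∉ (Y ∪ Z), so 6 ∉ ((X ∩ Y) ∪ X) ∪ (Y ∪ Z)
6 ∈ (((X ∩ Y) ∪ X) ∪ (Y ∪ Z))ᶜ since 6 ∉ (((X ∩ Y) ∪ X) ∪ (Y ∪ Z))

Yes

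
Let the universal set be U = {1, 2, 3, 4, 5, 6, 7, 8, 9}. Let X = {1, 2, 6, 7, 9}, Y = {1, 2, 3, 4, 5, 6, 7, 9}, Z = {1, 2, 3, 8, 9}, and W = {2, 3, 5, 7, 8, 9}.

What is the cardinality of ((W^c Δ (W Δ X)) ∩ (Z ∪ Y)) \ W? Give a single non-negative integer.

W^c = {1, 4, 6}
W Δ X = {1, 3, 5, 6, 8}
W^c Δ (W Δ X) = {3, 4, 5, 8}
Z ∪ Y = {1, 2, 3, 4, 5, 6, 7, 8, 9}
(W^c Δ (W Δ X)) ∩ (Z ∪ Y) = {3, 4, 5, 8}
((W^c Δ (W Δ X)) ∩ (Z ∪ Y)) \ W = {4}
|((W^c Δ (W Δ X)) ∩ (Z ∪ Y)) \ W| = 1

1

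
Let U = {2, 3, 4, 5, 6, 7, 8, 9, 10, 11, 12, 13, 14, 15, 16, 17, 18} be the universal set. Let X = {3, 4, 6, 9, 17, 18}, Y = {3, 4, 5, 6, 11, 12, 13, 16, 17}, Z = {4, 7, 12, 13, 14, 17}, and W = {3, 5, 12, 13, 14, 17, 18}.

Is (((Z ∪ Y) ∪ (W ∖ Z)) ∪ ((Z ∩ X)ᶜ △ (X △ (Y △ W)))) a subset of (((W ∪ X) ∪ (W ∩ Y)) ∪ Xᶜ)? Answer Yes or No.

Yes

Z ∪ Y = {3, 4, 5, 6, 7, 11, 12, 13, 14, 16, 17}
W ∖ Z = {3, 5, 18}
(Z ∪ Y) ∪ (W ∖ Z) = {3, 4, 5, 6, 7, 11, 12, 13, 14, 16, 17, 18}
Z ∩ X = {4, 17}
(Z ∩ X)ᶜ = {2, 3, 5, 6, 7, 8, 9, 10, 11, 12, 13, 14, 15, 16, 18}
Y △ W = {4, 6, 11, 14, 16, 18}
X △ (Y △ W) = {3, 9, 11, 14, 16, 17}
(Z ∩ X)ᶜ △ (X △ (Y △ W)) = {2, 5, 6, 7, 8, 10, 12, 13, 15, 17, 18}
((Z ∪ Y) ∪ (W ∖ Z)) ∪ ((Z ∩ X)ᶜ △ (X △ (Y △ W))) = {2, 3, 4, 5, 6, 7, 8, 10, 11, 12, 13, 14, 15, 16, 17, 18}
W ∪ X = {3, 4, 5, 6, 9, 12, 13, 14, 17, 18}
W ∩ Y = {3, 5, 12, 13, 17}
(W ∪ X) ∪ (W ∩ Y) = {3, 4, 5, 6, 9, 12, 13, 14, 17, 18}
Xᶜ = {2, 5, 7, 8, 10, 11, 12, 13, 14, 15, 16}
((W ∪ X) ∪ (W ∩ Y)) ∪ Xᶜ = {2, 3, 4, 5, 6, 7, 8, 9, 10, 11, 12, 13, 14, 15, 16, 17, 18}
Every element of {2, 3, 4, 5, 6, 7, 8, 10, 11, 12, 13, 14, 15, 16, 17, 18} is in {2, 3, 4, 5, 6, 7, 8, 9, 10, 11, 12, 13, 14, 15, 16, 17, 18}, so ((Z ∪ Y) ∪ (W ∖ Z)) ∪ ((Z ∩ X)ᶜ △ (X △ (Y △ W))) ⊆ ((W ∪ X) ∪ (W ∩ Y)) ∪ Xᶜ.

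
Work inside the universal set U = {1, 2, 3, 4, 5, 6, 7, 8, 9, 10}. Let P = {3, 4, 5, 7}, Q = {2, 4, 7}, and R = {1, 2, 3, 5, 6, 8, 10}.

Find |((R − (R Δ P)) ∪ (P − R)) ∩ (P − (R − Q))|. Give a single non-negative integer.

R Δ P = {1, 2, 4, 6, 7, 8, 10}
R − (R Δ P) = {3, 5}
P − R = {4, 7}
(R − (R Δ P)) ∪ (P − R) = {3, 4, 5, 7}
R − Q = {1, 3, 5, 6, 8, 10}
P − (R − Q) = {4, 7}
((R − (R Δ P)) ∪ (P − R)) ∩ (P − (R − Q)) = {4, 7}
|((R − (R Δ P)) ∪ (P − R)) ∩ (P − (R − Q))| = 2

2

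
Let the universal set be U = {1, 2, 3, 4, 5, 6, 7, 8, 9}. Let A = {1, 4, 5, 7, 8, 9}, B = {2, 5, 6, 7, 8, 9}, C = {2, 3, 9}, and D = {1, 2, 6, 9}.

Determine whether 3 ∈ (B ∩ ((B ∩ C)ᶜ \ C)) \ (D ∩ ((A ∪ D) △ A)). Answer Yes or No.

No

3 ∉ B and 3 ∈ C, so 3 ∉ B ∩ C
3 ∈ (B ∩ C)ᶜ since 3 ∉ (B ∩ C)
3 ∈ (B ∩ C)ᶜ and 3 ∈ C, so 3 ∉ (B ∩ C)ᶜ \ C
3 ∉ B and 3 ∉ ((B ∩ C)ᶜ \ C), so 3 ∉ B ∩ ((B ∩ C)ᶜ \ C)
3 ∉ A and 3 ∉ D, so 3 ∉ A ∪ D
3 ∉ (A ∪ D) and 3 ∉ A, so 3 ∉ (A ∪ D) △ A
3 ∉ D and 3 ∉ ((A ∪ D) △ A), so 3 ∉ D ∩ ((A ∪ D) △ A)
3 ∉ (B ∩ ((B ∩ C)ᶜ \ C)) and 3 ∉ (D ∩ ((A ∪ D) △ A)), so 3 ∉ (B ∩ ((B ∩ C)ᶜ \ C)) \ (D ∩ ((A ∪ D) △ A))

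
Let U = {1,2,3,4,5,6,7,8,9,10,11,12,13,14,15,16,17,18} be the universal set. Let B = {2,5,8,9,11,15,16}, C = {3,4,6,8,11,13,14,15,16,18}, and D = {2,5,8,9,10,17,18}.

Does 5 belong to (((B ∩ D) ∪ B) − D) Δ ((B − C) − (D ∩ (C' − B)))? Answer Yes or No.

5 ∈ B and 5 ∈ D, so 5 ∈ B ∩ D
5 ∈ (B ∩ D) and 5 ∈ B, so 5 ∈ (B ∩ D) ∪ B
5 ∈ ((B ∩ D) ∪ B) and 5 ∈ D, so 5 ∉ ((B ∩ D) ∪ B) − D
5 ∈ B and 5 ∉ C, so 5 ∈ B − C
5 ∉ C, so 5 ∈ C'
5 ∈ C' and 5 ∈ B, so 5 ∉ C' − B
5 ∈ D and 5 ∉ (C' − B), so 5 ∉ D ∩ (C' − B)
5 ∈ (B − C) and 5 ∉ (D ∩ (C' − B)), so 5 ∈ (B − C) − (D ∩ (C' − B))
5 ∉ (((B ∩ D) ∪ B) − D) and 5 ∈ ((B − C) − (D ∩ (C' − B))), so 5 ∈ (((B ∩ D) ∪ B) − D) Δ ((B − C) − (D ∩ (C' − B)))

Yes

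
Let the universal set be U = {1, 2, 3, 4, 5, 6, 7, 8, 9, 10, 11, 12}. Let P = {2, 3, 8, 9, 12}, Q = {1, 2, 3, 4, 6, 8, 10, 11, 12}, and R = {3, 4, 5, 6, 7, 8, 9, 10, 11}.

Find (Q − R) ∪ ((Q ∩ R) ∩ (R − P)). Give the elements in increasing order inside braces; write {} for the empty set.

{1, 2, 4, 6, 10, 11, 12}

Q − R = {1, 2, 12}
Q ∩ R = {3, 4, 6, 8, 10, 11}
R − P = {4, 5, 6, 7, 10, 11}
(Q ∩ R) ∩ (R − P) = {4, 6, 10, 11}
(Q − R) ∪ ((Q ∩ R) ∩ (R − P)) = {1, 2, 4, 6, 10, 11, 12}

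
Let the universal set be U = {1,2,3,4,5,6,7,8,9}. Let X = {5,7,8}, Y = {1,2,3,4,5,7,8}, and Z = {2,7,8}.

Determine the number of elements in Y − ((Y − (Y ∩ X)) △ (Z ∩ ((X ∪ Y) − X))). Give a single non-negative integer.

Y ∩ X = {5,7,8}
Y − (Y ∩ X) = {1,2,3,4}
X ∪ Y = {1,2,3,4,5,7,8}
(X ∪ Y) − X = {1,2,3,4}
Z ∩ ((X ∪ Y) − X) = {2}
(Y − (Y ∩ X)) △ (Z ∩ ((X ∪ Y) − X)) = {1,3,4}
Y − ((Y − (Y ∩ X)) △ (Z ∩ ((X ∪ Y) − X))) = {2,5,7,8}
|Y − ((Y − (Y ∩ X)) △ (Z ∩ ((X ∪ Y) − X)))| = 4

4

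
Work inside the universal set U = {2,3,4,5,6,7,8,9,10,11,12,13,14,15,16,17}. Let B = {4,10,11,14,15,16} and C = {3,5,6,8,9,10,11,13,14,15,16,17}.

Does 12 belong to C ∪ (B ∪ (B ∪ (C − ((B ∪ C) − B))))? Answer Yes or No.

No

12 ∉ B and 12 ∉ C, so 12 ∉ B ∪ C
12 ∉ (B ∪ C) and 12 ∉ B, so 12 ∉ (B ∪ C) − B
12 ∉ C and 12 ∉ ((B ∪ C) − B), so 12 ∉ C − ((B ∪ C) − B)
12 ∉ B and 12 ∉ (C − ((B ∪ C) − B)), so 12 ∉ B ∪ (C − ((B ∪ C) − B))
12 ∉ B and 12 ∉ (B ∪ (C − ((B ∪ C) − B))), so 12 ∉ B ∪ (B ∪ (C − ((B ∪ C) − B)))
12 ∉ C and 12 ∉ (B ∪ (B ∪ (C − ((B ∪ C) − B)))), so 12 ∉ C ∪ (B ∪ (B ∪ (C − ((B ∪ C) − B))))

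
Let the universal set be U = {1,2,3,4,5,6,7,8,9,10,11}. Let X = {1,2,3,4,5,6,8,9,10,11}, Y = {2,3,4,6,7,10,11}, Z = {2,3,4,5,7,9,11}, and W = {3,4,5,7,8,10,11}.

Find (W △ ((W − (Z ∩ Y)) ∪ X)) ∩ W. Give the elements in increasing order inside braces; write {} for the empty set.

{7}

Z ∩ Y = {2,3,4,7,11}
W − (Z ∩ Y) = {5,8,10}
(W − (Z ∩ Y)) ∪ X = {1,2,3,4,5,6,8,9,10,11}
W △ ((W − (Z ∩ Y)) ∪ X) = {1,2,6,7,9}
(W △ ((W − (Z ∩ Y)) ∪ X)) ∩ W = {7}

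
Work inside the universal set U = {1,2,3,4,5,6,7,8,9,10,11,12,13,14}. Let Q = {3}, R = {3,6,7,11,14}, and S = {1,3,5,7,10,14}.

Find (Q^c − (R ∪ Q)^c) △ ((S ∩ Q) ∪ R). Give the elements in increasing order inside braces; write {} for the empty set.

Q^c = {1,2,4,5,6,7,8,9,10,11,12,13,14}
R ∪ Q = {3,6,7,11,14}
(R ∪ Q)^c = {1,2,4,5,8,9,10,12,13}
Q^c − (R ∪ Q)^c = {6,7,11,14}
S ∩ Q = {3}
(S ∩ Q) ∪ R = {3,6,7,11,14}
(Q^c − (R ∪ Q)^c) △ ((S ∩ Q) ∪ R) = {3}

{3}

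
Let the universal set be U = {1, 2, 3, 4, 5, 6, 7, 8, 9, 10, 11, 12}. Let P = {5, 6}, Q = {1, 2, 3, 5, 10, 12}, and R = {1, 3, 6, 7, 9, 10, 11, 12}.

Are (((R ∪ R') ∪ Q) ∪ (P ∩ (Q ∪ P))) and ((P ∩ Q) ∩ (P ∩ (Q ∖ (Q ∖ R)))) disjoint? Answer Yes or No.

Yes

R' = {2, 4, 5, 8}
R ∪ R' = {1, 2, 3, 4, 5, 6, 7, 8, 9, 10, 11, 12}
(R ∪ R') ∪ Q = {1, 2, 3, 4, 5, 6, 7, 8, 9, 10, 11, 12}
Q ∪ P = {1, 2, 3, 5, 6, 10, 12}
P ∩ (Q ∪ P) = {5, 6}
((R ∪ R') ∪ Q) ∪ (P ∩ (Q ∪ P)) = {1, 2, 3, 4, 5, 6, 7, 8, 9, 10, 11, 12}
P ∩ Q = {5}
Q ∖ R = {2, 5}
Q ∖ (Q ∖ R) = {1, 3, 10, 12}
P ∩ (Q ∖ (Q ∖ R)) = {}
(P ∩ Q) ∩ (P ∩ (Q ∖ (Q ∖ R))) = {}
{1, 2, 3, 4, 5, 6, 7, 8, 9, 10, 11, 12} and {} share no elements.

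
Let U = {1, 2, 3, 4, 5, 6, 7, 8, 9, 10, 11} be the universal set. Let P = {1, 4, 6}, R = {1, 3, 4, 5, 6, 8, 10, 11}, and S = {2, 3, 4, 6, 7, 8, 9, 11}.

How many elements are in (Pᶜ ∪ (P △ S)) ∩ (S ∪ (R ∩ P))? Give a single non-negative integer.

7

Pᶜ = {2, 3, 5, 7, 8, 9, 10, 11}
P △ S = {1, 2, 3, 7, 8, 9, 11}
Pᶜ ∪ (P △ S) = {1, 2, 3, 5, 7, 8, 9, 10, 11}
R ∩ P = {1, 4, 6}
S ∪ (R ∩ P) = {1, 2, 3, 4, 6, 7, 8, 9, 11}
(Pᶜ ∪ (P △ S)) ∩ (S ∪ (R ∩ P)) = {1, 2, 3, 7, 8, 9, 11}
|(Pᶜ ∪ (P △ S)) ∩ (S ∪ (R ∩ P))| = 7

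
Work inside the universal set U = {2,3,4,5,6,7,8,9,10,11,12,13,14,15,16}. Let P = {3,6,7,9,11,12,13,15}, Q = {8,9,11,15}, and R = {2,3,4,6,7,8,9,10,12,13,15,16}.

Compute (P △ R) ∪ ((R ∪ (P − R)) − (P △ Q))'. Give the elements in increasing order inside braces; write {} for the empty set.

P △ R = {2,4,8,10,11,16}
P − R = {11}
R ∪ (P − R) = {2,3,4,6,7,8,9,10,11,12,13,15,16}
P △ Q = {3,6,7,8,12,13}
(R ∪ (P − R)) − (P △ Q) = {2,4,9,10,11,15,16}
((R ∪ (P − R)) − (P △ Q))' = {3,5,6,7,8,12,13,14}
(P △ R) ∪ ((R ∪ (P − R)) − (P △ Q))' = {2,3,4,5,6,7,8,10,11,12,13,14,16}

{2,3,4,5,6,7,8,10,11,12,13,14,16}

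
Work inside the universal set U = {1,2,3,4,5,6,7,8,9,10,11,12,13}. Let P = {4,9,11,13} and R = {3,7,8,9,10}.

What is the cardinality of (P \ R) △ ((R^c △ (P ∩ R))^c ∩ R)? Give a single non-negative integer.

P \ R = {4,11,13}
R^c = {1,2,4,5,6,11,12,13}
P ∩ R = {9}
R^c △ (P ∩ R) = {1,2,4,5,6,9,11,12,13}
(R^c △ (P ∩ R))^c = {3,7,8,10}
(R^c △ (P ∩ R))^c ∩ R = {3,7,8,10}
(P \ R) △ ((R^c △ (P ∩ R))^c ∩ R) = {3,4,7,8,10,11,13}
|(P \ R) △ ((R^c △ (P ∩ R))^c ∩ R)| = 7

7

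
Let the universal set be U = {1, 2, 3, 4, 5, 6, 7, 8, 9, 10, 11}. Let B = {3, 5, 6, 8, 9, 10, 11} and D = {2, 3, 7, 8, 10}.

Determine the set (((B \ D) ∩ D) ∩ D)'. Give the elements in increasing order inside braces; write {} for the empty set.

{1, 2, 3, 4, 5, 6, 7, 8, 9, 10, 11}

B \ D = {5, 6, 9, 11}
(B \ D) ∩ D = {}
((B \ D) ∩ D) ∩ D = {}
(((B \ D) ∩ D) ∩ D)' = {1, 2, 3, 4, 5, 6, 7, 8, 9, 10, 11}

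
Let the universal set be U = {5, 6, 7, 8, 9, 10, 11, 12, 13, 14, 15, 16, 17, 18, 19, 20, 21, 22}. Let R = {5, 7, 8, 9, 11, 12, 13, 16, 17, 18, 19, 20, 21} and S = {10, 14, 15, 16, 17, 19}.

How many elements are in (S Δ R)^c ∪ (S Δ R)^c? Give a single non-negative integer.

S Δ R = {5, 7, 8, 9, 10, 11, 12, 13, 14, 15, 18, 20, 21}
(S Δ R)^c = {6, 16, 17, 19, 22}
(S Δ R)^c ∪ (S Δ R)^c = {6, 16, 17, 19, 22}
|(S Δ R)^c ∪ (S Δ R)^c| = 5

5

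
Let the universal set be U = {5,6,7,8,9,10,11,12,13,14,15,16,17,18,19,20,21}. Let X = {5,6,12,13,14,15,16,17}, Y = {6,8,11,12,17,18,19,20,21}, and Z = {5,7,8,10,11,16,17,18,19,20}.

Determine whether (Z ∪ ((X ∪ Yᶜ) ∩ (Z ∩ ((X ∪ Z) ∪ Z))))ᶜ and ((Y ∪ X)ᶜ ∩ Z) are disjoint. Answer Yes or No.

Yᶜ = {5,7,9,10,13,14,15,16}
X ∪ Yᶜ = {5,6,7,9,10,12,13,14,15,16,17}
X ∪ Z = {5,6,7,8,10,11,12,13,14,15,16,17,18,19,20}
(X ∪ Z) ∪ Z = {5,6,7,8,10,11,12,13,14,15,16,17,18,19,20}
Z ∩ ((X ∪ Z) ∪ Z) = {5,7,8,10,11,16,17,18,19,20}
(X ∪ Yᶜ) ∩ (Z ∩ ((X ∪ Z) ∪ Z)) = {5,7,10,16,17}
Z ∪ ((X ∪ Yᶜ) ∩ (Z ∩ ((X ∪ Z) ∪ Z))) = {5,7,8,10,11,16,17,18,19,20}
(Z ∪ ((X ∪ Yᶜ) ∩ (Z ∩ ((X ∪ Z) ∪ Z))))ᶜ = {6,9,12,13,14,15,21}
Y ∪ X = {5,6,8,11,12,13,14,15,16,17,18,19,20,21}
(Y ∪ X)ᶜ = {7,9,10}
(Y ∪ X)ᶜ ∩ Z = {7,10}
{6,9,12,13,14,15,21} and {7,10} share no elements.

Yes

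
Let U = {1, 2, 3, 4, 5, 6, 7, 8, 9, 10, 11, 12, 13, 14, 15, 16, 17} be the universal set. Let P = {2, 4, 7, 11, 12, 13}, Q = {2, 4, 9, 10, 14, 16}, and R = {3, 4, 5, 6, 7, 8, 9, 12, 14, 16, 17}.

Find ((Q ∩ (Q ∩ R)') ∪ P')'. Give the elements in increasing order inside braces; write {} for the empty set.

Q ∩ R = {4, 9, 14, 16}
(Q ∩ R)' = {1, 2, 3, 5, 6, 7, 8, 10, 11, 12, 13, 15, 17}
Q ∩ (Q ∩ R)' = {2, 10}
P' = {1, 3, 5, 6, 8, 9, 10, 14, 15, 16, 17}
(Q ∩ (Q ∩ R)') ∪ P' = {1, 2, 3, 5, 6, 8, 9, 10, 14, 15, 16, 17}
((Q ∩ (Q ∩ R)') ∪ P')' = {4, 7, 11, 12, 13}

{4, 7, 11, 12, 13}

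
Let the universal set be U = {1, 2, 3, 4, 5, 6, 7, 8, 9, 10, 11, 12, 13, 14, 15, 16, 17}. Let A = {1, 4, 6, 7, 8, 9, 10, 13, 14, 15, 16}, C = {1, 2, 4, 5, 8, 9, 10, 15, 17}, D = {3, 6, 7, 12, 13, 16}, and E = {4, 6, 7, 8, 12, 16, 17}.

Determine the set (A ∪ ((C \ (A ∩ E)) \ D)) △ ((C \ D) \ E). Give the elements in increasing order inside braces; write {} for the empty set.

A ∩ E = {4, 6, 7, 8, 16}
C \ (A ∩ E) = {1, 2, 5, 9, 10, 15, 17}
(C \ (A ∩ E)) \ D = {1, 2, 5, 9, 10, 15, 17}
A ∪ ((C \ (A ∩ E)) \ D) = {1, 2, 4, 5, 6, 7, 8, 9, 10, 13, 14, 15, 16, 17}
C \ D = {1, 2, 4, 5, 8, 9, 10, 15, 17}
(C \ D) \ E = {1, 2, 5, 9, 10, 15}
(A ∪ ((C \ (A ∩ E)) \ D)) △ ((C \ D) \ E) = {4, 6, 7, 8, 13, 14, 16, 17}

{4, 6, 7, 8, 13, 14, 16, 17}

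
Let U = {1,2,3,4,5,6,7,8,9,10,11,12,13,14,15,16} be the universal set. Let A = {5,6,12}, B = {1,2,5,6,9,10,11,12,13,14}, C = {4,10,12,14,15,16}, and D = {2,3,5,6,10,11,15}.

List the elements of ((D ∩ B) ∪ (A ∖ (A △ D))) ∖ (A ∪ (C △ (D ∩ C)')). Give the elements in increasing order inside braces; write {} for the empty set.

D ∩ B = {2,5,6,10,11}
A △ D = {2,3,10,11,12,15}
A ∖ (A △ D) = {5,6}
(D ∩ B) ∪ (A ∖ (A △ D)) = {2,5,6,10,11}
D ∩ C = {10,15}
(D ∩ C)' = {1,2,3,4,5,6,7,8,9,11,12,13,14,16}
C △ (D ∩ C)' = {1,2,3,5,6,7,8,9,10,11,13,15}
A ∪ (C △ (D ∩ C)') = {1,2,3,5,6,7,8,9,10,11,12,13,15}
((D ∩ B) ∪ (A ∖ (A △ D))) ∖ (A ∪ (C △ (D ∩ C)')) = {}

{}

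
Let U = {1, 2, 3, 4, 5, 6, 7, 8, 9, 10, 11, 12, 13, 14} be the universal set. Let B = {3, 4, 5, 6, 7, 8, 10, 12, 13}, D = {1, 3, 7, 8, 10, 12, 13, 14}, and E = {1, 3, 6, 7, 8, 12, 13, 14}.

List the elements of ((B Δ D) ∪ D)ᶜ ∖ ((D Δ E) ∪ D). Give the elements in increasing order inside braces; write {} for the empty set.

B Δ D = {1, 4, 5, 6, 14}
(B Δ D) ∪ D = {1, 3, 4, 5, 6, 7, 8, 10, 12, 13, 14}
((B Δ D) ∪ D)ᶜ = {2, 9, 11}
D Δ E = {6, 10}
(D Δ E) ∪ D = {1, 3, 6, 7, 8, 10, 12, 13, 14}
((B Δ D) ∪ D)ᶜ ∖ ((D Δ E) ∪ D) = {2, 9, 11}

{2, 9, 11}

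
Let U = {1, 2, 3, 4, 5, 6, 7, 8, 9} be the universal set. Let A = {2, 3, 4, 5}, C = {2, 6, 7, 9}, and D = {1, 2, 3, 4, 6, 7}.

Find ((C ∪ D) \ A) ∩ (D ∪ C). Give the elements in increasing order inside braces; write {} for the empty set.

{1, 6, 7, 9}

C ∪ D = {1, 2, 3, 4, 6, 7, 9}
(C ∪ D) \ A = {1, 6, 7, 9}
D ∪ C = {1, 2, 3, 4, 6, 7, 9}
((C ∪ D) \ A) ∩ (D ∪ C) = {1, 6, 7, 9}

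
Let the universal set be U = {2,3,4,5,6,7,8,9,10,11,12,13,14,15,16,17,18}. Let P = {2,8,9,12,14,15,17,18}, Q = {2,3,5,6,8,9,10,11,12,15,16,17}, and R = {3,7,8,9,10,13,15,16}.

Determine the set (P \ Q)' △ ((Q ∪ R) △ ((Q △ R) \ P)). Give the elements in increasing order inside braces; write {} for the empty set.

P \ Q = {14,18}
(P \ Q)' = {2,3,4,5,6,7,8,9,10,11,12,13,15,16,17}
Q ∪ R = {2,3,5,6,7,8,9,10,11,12,13,15,16,17}
Q △ R = {2,5,6,7,11,12,13,17}
(Q △ R) \ P = {5,6,7,11,13}
(Q ∪ R) △ ((Q △ R) \ P) = {2,3,8,9,10,12,15,16,17}
(P \ Q)' △ ((Q ∪ R) △ ((Q △ R) \ P)) = {4,5,6,7,11,13}

{4,5,6,7,11,13}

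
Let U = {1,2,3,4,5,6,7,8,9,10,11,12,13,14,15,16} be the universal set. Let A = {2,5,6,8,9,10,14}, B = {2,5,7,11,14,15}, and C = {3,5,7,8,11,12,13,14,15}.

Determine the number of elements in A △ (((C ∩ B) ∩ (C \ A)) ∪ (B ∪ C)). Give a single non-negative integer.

C ∩ B = {5,7,11,14,15}
C \ A = {3,7,11,12,13,15}
(C ∩ B) ∩ (C \ A) = {7,11,15}
B ∪ C = {2,3,5,7,8,11,12,13,14,15}
((C ∩ B) ∩ (C \ A)) ∪ (B ∪ C) = {2,3,5,7,8,11,12,13,14,15}
A △ (((C ∩ B) ∩ (C \ A)) ∪ (B ∪ C)) = {3,6,7,9,10,11,12,13,15}
|A △ (((C ∩ B) ∩ (C \ A)) ∪ (B ∪ C))| = 9

9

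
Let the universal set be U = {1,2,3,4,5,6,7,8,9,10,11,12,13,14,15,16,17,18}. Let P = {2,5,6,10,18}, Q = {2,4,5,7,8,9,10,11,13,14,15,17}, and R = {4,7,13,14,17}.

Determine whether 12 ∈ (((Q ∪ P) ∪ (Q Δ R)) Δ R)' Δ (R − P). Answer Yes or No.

12 ∉ Q and 12 ∉ P, so 12 ∉ Q ∪ P
12 ∉ Q and 12 ∉ R, so 12 ∉ Q Δ R
12 ∉ (Q ∪ P) and 12 ∉ (Q Δ R), so 12 ∉ (Q ∪ P) ∪ (Q Δ R)
12 ∉ ((Q ∪ P) ∪ (Q Δ R)) and 12 ∉ R, so 12 ∉ ((Q ∪ P) ∪ (Q Δ R)) Δ R
12 ∈ (((Q ∪ P) ∪ (Q Δ R)) Δ R)' since 12 ∉ (((Q ∪ P) ∪ (Q Δ R)) Δ R)
12 ∉ R and 12 ∉ P, so 12 ∉ R − P
12 ∈ (((Q ∪ P) ∪ (Q Δ R)) Δ R)' and 12 ∉ (R − P), so 12 ∈ (((Q ∪ P) ∪ (Q Δ R)) Δ R)' Δ (R − P)

Yes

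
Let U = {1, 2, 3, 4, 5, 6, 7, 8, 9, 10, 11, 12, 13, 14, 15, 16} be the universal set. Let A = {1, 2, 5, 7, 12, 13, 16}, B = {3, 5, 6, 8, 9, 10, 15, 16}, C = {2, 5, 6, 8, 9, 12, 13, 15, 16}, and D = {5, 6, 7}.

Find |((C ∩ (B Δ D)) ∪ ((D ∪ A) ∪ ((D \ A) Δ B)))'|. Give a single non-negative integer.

B Δ D = {3, 7, 8, 9, 10, 15, 16}
C ∩ (B Δ D) = {8, 9, 15, 16}
D ∪ A = {1, 2, 5, 6, 7, 12, 13, 16}
D \ A = {6}
(D \ A) Δ B = {3, 5, 8, 9, 10, 15, 16}
(D ∪ A) ∪ ((D \ A) Δ B) = {1, 2, 3, 5, 6, 7, 8, 9, 10, 12, 13, 15, 16}
(C ∩ (B Δ D)) ∪ ((D ∪ A) ∪ ((D \ A) Δ B)) = {1, 2, 3, 5, 6, 7, 8, 9, 10, 12, 13, 15, 16}
((C ∩ (B Δ D)) ∪ ((D ∪ A) ∪ ((D \ A) Δ B)))' = {4, 11, 14}
|((C ∩ (B Δ D)) ∪ ((D ∪ A) ∪ ((D \ A) Δ B)))'| = 3

3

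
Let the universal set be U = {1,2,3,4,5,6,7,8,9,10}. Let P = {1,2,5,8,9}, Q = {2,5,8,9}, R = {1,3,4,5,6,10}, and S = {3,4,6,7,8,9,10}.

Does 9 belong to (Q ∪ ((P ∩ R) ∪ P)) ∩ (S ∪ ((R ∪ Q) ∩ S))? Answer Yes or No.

Yes

9 ∈ P and 9 ∉ R, so 9 ∉ P ∩ R
9 ∉ (P ∩ R) and 9 ∈ P, so 9 ∈ (P ∩ R) ∪ P
9 ∈ Q and 9 ∈ ((P ∩ R) ∪ P), so 9 ∈ Q ∪ ((P ∩ R) ∪ P)
9 ∉ R and 9 ∈ Q, so 9 ∈ R ∪ Q
9 ∈ (R ∪ Q) and 9 ∈ S, so 9 ∈ (R ∪ Q) ∩ S
9 ∈ S and 9 ∈ ((R ∪ Q) ∩ S), so 9 ∈ S ∪ ((R ∪ Q) ∩ S)
9 ∈ (Q ∪ ((P ∩ R) ∪ P)) and 9 ∈ (S ∪ ((R ∪ Q) ∩ S)), so 9 ∈ (Q ∪ ((P ∩ R) ∪ P)) ∩ (S ∪ ((R ∪ Q) ∩ S))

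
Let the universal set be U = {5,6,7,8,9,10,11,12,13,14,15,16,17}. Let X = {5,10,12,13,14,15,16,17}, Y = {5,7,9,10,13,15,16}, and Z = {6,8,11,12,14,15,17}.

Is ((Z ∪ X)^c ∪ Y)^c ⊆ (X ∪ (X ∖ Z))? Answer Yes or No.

No

Z ∪ X = {5,6,8,10,11,12,13,14,15,16,17}
(Z ∪ X)^c = {7,9}
(Z ∪ X)^c ∪ Y = {5,7,9,10,13,15,16}
((Z ∪ X)^c ∪ Y)^c = {6,8,11,12,14,17}
X ∖ Z = {5,10,13,16}
X ∪ (X ∖ Z) = {5,10,12,13,14,15,16,17}
6 ∈ ((Z ∪ X)^c ∪ Y)^c but 6 ∉ X ∪ (X ∖ Z), so the inclusion fails.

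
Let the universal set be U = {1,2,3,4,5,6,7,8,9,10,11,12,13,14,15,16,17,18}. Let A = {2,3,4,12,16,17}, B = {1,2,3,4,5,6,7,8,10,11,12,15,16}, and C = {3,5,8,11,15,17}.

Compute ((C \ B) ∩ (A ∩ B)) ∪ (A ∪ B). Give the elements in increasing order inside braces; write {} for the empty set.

C \ B = {17}
A ∩ B = {2,3,4,12,16}
(C \ B) ∩ (A ∩ B) = {}
A ∪ B = {1,2,3,4,5,6,7,8,10,11,12,15,16,17}
((C \ B) ∩ (A ∩ B)) ∪ (A ∪ B) = {1,2,3,4,5,6,7,8,10,11,12,15,16,17}

{1,2,3,4,5,6,7,8,10,11,12,15,16,17}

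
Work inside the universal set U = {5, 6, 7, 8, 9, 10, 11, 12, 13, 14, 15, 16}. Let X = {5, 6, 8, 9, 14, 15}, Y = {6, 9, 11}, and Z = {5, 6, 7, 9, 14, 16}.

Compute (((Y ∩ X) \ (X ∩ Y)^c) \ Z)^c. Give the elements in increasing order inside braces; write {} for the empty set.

{5, 6, 7, 8, 9, 10, 11, 12, 13, 14, 15, 16}

Y ∩ X = {6, 9}
X ∩ Y = {6, 9}
(X ∩ Y)^c = {5, 7, 8, 10, 11, 12, 13, 14, 15, 16}
(Y ∩ X) \ (X ∩ Y)^c = {6, 9}
((Y ∩ X) \ (X ∩ Y)^c) \ Z = {}
(((Y ∩ X) \ (X ∩ Y)^c) \ Z)^c = {5, 6, 7, 8, 9, 10, 11, 12, 13, 14, 15, 16}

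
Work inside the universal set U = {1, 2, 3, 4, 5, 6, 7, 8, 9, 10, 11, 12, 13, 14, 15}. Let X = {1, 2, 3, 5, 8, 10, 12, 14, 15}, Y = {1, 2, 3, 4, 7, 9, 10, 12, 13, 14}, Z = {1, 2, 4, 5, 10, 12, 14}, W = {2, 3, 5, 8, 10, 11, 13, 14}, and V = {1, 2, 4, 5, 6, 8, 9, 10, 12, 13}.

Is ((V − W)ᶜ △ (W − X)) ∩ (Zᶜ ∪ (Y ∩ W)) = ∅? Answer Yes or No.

No

V − W = {1, 4, 6, 9, 12}
(V − W)ᶜ = {2, 3, 5, 7, 8, 10, 11, 13, 14, 15}
W − X = {11, 13}
(V − W)ᶜ △ (W − X) = {2, 3, 5, 7, 8, 10, 14, 15}
Zᶜ = {3, 6, 7, 8, 9, 11, 13, 15}
Y ∩ W = {2, 3, 10, 13, 14}
Zᶜ ∪ (Y ∩ W) = {2, 3, 6, 7, 8, 9, 10, 11, 13, 14, 15}
2 lies in both, so they are not disjoint.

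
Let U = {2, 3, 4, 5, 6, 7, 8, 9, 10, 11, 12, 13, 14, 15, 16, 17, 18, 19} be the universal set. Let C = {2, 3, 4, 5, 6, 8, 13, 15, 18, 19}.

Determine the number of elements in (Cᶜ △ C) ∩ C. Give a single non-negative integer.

10

Cᶜ = {7, 9, 10, 11, 12, 14, 16, 17}
Cᶜ △ C = {2, 3, 4, 5, 6, 7, 8, 9, 10, 11, 12, 13, 14, 15, 16, 17, 18, 19}
(Cᶜ △ C) ∩ C = {2, 3, 4, 5, 6, 8, 13, 15, 18, 19}
|(Cᶜ △ C) ∩ C| = 10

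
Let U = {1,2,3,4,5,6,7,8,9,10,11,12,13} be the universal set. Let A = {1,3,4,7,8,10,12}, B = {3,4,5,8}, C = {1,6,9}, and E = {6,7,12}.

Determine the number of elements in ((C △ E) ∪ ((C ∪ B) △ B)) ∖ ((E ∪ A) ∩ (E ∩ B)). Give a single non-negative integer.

C △ E = {1,7,9,12}
C ∪ B = {1,3,4,5,6,8,9}
(C ∪ B) △ B = {1,6,9}
(C △ E) ∪ ((C ∪ B) △ B) = {1,6,7,9,12}
E ∪ A = {1,3,4,6,7,8,10,12}
E ∩ B = {}
(E ∪ A) ∩ (E ∩ B) = {}
((C △ E) ∪ ((C ∪ B) △ B)) ∖ ((E ∪ A) ∩ (E ∩ B)) = {1,6,7,9,12}
|((C △ E) ∪ ((C ∪ B) △ B)) ∖ ((E ∪ A) ∩ (E ∩ B))| = 5

5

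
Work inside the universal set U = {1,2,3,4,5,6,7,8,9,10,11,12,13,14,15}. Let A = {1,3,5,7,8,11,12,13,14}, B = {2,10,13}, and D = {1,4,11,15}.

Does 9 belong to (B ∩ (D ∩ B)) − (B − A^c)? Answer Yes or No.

No

9 ∉ D and 9 ∉ B, so 9 ∉ D ∩ B
9 ∉ B and 9 ∉ (D ∩ B), so 9 ∉ B ∩ (D ∩ B)
9 ∉ A, so 9 ∈ A^c
9 ∉ B and 9 ∈ A^c, so 9 ∉ B − A^c
9 ∉ (B ∩ (D ∩ B)) and 9 ∉ (B − A^c), so 9 ∉ (B ∩ (D ∩ B)) − (B − A^c)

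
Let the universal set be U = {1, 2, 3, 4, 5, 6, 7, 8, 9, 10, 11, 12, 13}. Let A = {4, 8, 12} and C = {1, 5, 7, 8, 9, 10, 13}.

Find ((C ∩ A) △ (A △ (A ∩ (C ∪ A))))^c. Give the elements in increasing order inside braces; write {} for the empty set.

{1, 2, 3, 4, 5, 6, 7, 9, 10, 11, 12, 13}

C ∩ A = {8}
C ∪ A = {1, 4, 5, 7, 8, 9, 10, 12, 13}
A ∩ (C ∪ A) = {4, 8, 12}
A △ (A ∩ (C ∪ A)) = {}
(C ∩ A) △ (A △ (A ∩ (C ∪ A))) = {8}
((C ∩ A) △ (A △ (A ∩ (C ∪ A))))^c = {1, 2, 3, 4, 5, 6, 7, 9, 10, 11, 12, 13}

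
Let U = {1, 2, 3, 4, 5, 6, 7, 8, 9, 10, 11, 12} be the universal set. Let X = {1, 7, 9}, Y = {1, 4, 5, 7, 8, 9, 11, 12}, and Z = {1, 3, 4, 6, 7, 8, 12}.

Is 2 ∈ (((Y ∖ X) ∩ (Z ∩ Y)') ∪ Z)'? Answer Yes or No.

Yes

2 ∉ Y and 2 ∉ X, so 2 ∉ Y ∖ X
2 ∉ Z and 2 ∉ Y, so 2 ∉ Z ∩ Y
2 ∈ (Z ∩ Y)' since 2 ∉ (Z ∩ Y)
2 ∉ (Y ∖ X) and 2 ∈ (Z ∩ Y)', so 2 ∉ (Y ∖ X) ∩ (Z ∩ Y)'
2 ∉ ((Y ∖ X) ∩ (Z ∩ Y)') and 2 ∉ Z, so 2 ∉ ((Y ∖ X) ∩ (Z ∩ Y)') ∪ Z
2 ∈ (((Y ∖ X) ∩ (Z ∩ Y)') ∪ Z)' since 2 ∉ (((Y ∖ X) ∩ (Z ∩ Y)') ∪ Z)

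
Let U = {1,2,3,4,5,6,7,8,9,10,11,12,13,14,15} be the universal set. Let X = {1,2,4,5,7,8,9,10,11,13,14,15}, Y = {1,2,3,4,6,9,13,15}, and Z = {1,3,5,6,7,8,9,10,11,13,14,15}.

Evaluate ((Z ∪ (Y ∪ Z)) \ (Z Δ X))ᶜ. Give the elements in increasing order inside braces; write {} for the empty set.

{2,3,4,6,12}

Y ∪ Z = {1,2,3,4,5,6,7,8,9,10,11,13,14,15}
Z ∪ (Y ∪ Z) = {1,2,3,4,5,6,7,8,9,10,11,13,14,15}
Z Δ X = {2,3,4,6}
(Z ∪ (Y ∪ Z)) \ (Z Δ X) = {1,5,7,8,9,10,11,13,14,15}
((Z ∪ (Y ∪ Z)) \ (Z Δ X))ᶜ = {2,3,4,6,12}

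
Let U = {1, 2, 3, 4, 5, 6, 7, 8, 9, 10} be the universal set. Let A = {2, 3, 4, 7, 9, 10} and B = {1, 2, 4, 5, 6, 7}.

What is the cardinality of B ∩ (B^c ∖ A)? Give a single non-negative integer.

B^c = {3, 8, 9, 10}
B^c ∖ A = {8}
B ∩ (B^c ∖ A) = {}
|B ∩ (B^c ∖ A)| = 0

0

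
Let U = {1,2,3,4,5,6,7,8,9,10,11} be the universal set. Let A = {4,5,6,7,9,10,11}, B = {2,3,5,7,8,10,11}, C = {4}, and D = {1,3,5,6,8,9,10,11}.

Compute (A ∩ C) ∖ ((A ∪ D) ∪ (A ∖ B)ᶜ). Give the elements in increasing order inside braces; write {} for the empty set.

{}

A ∩ C = {4}
A ∪ D = {1,3,4,5,6,7,8,9,10,11}
A ∖ B = {4,6,9}
(A ∖ B)ᶜ = {1,2,3,5,7,8,10,11}
(A ∪ D) ∪ (A ∖ B)ᶜ = {1,2,3,4,5,6,7,8,9,10,11}
(A ∩ C) ∖ ((A ∪ D) ∪ (A ∖ B)ᶜ) = {}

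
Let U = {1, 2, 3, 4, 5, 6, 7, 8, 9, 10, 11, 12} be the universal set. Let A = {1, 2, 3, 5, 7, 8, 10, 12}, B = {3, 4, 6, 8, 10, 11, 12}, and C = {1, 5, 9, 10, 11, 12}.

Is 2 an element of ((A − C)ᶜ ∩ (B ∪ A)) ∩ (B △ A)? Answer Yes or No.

No

2 ∈ A and 2 ∉ C, so 2 ∈ A − C
2 ∉ (A − C)ᶜ since 2 ∈ (A − C)
2 ∉ B and 2 ∈ A, so 2 ∈ B ∪ A
2 ∉ (A − C)ᶜ and 2 ∈ (B ∪ A), so 2 ∉ (A − C)ᶜ ∩ (B ∪ A)
2 ∉ B and 2 ∈ A, so 2 ∈ B △ A
2 ∉ ((A − C)ᶜ ∩ (B ∪ A)) and 2 ∈ (B △ A), so 2 ∉ ((A − C)ᶜ ∩ (B ∪ A)) ∩ (B △ A)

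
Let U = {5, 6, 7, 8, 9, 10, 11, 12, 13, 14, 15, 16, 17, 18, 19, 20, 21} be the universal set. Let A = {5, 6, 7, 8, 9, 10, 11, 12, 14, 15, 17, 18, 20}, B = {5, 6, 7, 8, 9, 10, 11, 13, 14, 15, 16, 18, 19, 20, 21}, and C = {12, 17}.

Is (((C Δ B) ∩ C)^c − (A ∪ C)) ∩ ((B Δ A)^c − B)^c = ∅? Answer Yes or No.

C Δ B = {5, 6, 7, 8, 9, 10, 11, 12, 13, 14, 15, 16, 17, 18, 19, 20, 21}
(C Δ B) ∩ C = {12, 17}
((C Δ B) ∩ C)^c = {5, 6, 7, 8, 9, 10, 11, 13, 14, 15, 16, 18, 19, 20, 21}
A ∪ C = {5, 6, 7, 8, 9, 10, 11, 12, 14, 15, 17, 18, 20}
((C Δ B) ∩ C)^c − (A ∪ C) = {13, 16, 19, 21}
B Δ A = {12, 13, 16, 17, 19, 21}
(B Δ A)^c = {5, 6, 7, 8, 9, 10, 11, 14, 15, 18, 20}
(B Δ A)^c − B = {}
((B Δ A)^c − B)^c = {5, 6, 7, 8, 9, 10, 11, 12, 13, 14, 15, 16, 17, 18, 19, 20, 21}
13 lies in both, so they are not disjoint.

No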